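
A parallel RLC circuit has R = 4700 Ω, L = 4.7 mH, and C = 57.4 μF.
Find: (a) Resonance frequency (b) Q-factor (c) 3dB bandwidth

Step 1 — Resonance: ω₀ = 1/√(LC) = 1/√(0.0047·5.74e-05) = 1925 rad/s.
Step 2 — f₀ = ω₀/(2π) = 306.4 Hz.
Step 3 — Parallel Q: Q = R/(ω₀L) = 4700/(1925·0.0047) = 519.4.
Step 4 — Bandwidth: Δω = ω₀/Q = 3.707 rad/s; BW = Δω/(2π) = 0.5899 Hz.

(a) f₀ = 306.4 Hz  (b) Q = 519.4  (c) BW = 0.5899 Hz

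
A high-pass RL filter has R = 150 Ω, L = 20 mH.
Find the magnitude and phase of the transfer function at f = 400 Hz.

Step 1 — Angular frequency: ω = 2π·400 = 2513 rad/s.
Step 2 — Transfer function: H(jω) = jωL/(R + jωL).
Step 3 — Numerator jωL = j·50.27; denominator R + jωL = 150 + j50.27.
Step 4 — H = 0.101 + j0.3013.
Step 5 — Magnitude: |H| = 0.3177 (-10.0 dB); phase: φ = 71.5°.

|H| = 0.3177 (-10.0 dB), φ = 71.5°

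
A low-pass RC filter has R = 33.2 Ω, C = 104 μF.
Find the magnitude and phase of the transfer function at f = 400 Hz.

Step 1 — Angular frequency: ω = 2π·400 = 2513 rad/s.
Step 2 — Transfer function: H(jω) = 1/(1 + jωRC).
Step 3 — Denominator: 1 + jωRC = 1 + j·2513·33.2·0.000104 = 1 + j8.678.
Step 4 — H = 0.01311 - j0.1137.
Step 5 — Magnitude: |H| = 0.1145 (-18.8 dB); phase: φ = -83.4°.

|H| = 0.1145 (-18.8 dB), φ = -83.4°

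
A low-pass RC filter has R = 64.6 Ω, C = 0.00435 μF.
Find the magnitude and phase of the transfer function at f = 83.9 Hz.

Step 1 — Angular frequency: ω = 2π·83.9 = 527.2 rad/s.
Step 2 — Transfer function: H(jω) = 1/(1 + jωRC).
Step 3 — Denominator: 1 + jωRC = 1 + j·527.2·64.6·4.35e-09 = 1 + j0.0001481.
Step 4 — H = 1 - j0.0001481.
Step 5 — Magnitude: |H| = 1 (-0.0 dB); phase: φ = -0.0°.

|H| = 1 (-0.0 dB), φ = -0.0°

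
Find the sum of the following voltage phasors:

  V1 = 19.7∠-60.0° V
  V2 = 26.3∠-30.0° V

Step 1 — Convert each phasor to rectangular form:
  V1 = 19.7·(cos(-60.0°) + j·sin(-60.0°)) = 9.85 - j17.06 V
  V2 = 26.3·(cos(-30.0°) + j·sin(-30.0°)) = 22.78 - j13.15 V
Step 2 — Sum components: V_total = 32.63 - j30.21 V.
Step 3 — Convert to polar: |V_total| = 44.47 V, ∠V_total = -42.8°.

V_total = 44.47∠-42.8° V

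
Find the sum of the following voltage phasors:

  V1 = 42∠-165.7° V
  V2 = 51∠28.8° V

Step 1 — Convert each phasor to rectangular form:
  V1 = 42·(cos(-165.7°) + j·sin(-165.7°)) = -40.7 - j10.37 V
  V2 = 51·(cos(28.8°) + j·sin(28.8°)) = 44.69 + j24.57 V
Step 2 — Sum components: V_total = 3.993 + j14.2 V.
Step 3 — Convert to polar: |V_total| = 14.75 V, ∠V_total = 74.3°.

V_total = 14.75∠74.3° V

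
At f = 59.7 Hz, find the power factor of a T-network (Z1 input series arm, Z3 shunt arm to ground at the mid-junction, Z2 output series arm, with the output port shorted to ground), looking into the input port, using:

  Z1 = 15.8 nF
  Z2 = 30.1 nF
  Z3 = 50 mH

Step 1 — Angular frequency: ω = 2π·f = 2π·59.7 = 375.1 rad/s.
Step 2 — Component impedances:
  Z1: Z = 1/(jωC) = -j/(ω·C) = 0 - j1.687e+05 Ω
  Z2: Z = 1/(jωC) = -j/(ω·C) = 0 - j8.857e+04 Ω
  Z3: Z = jωL = j·375.1·0.05 = 0 + j18.76 Ω
Step 3 — With the output port shorted to ground, the output series arm Z2 runs from the junction to ground; the shunt arm Z3 also runs from the junction to ground. They appear in parallel: Z3 || Z2 = 0 + j18.76 Ω.
Step 4 — Series with input arm Z1: Z_in = Z1 + (Z3 || Z2) = 0 - j1.687e+05 Ω = 1.687e+05∠-90.0° Ω.
Step 5 — Power factor: PF = cos(φ) = Re(Z)/|Z| = 0/1.687e+05 = 0.
Step 6 — Type: Im(Z) = -1.687e+05 ⇒ leading (phase φ = -90.0°).

PF = 0 (leading, φ = -90.0°)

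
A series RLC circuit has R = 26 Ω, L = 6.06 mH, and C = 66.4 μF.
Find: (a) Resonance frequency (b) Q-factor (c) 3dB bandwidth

Step 1 — Resonance: ω₀ = 1/√(LC) = 1/√(0.00606·6.64e-05) = 1576 rad/s.
Step 2 — f₀ = ω₀/(2π) = 250.9 Hz.
Step 3 — Series Q: Q = ω₀L/R = 1576·0.00606/26 = 0.3674.
Step 4 — Bandwidth: Δω = ω₀/Q = 4290 rad/s; BW = Δω/(2π) = 682.8 Hz.

(a) f₀ = 250.9 Hz  (b) Q = 0.3674  (c) BW = 682.8 Hz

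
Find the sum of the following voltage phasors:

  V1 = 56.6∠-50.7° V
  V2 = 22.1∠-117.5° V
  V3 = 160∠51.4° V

Step 1 — Convert each phasor to rectangular form:
  V1 = 56.6·(cos(-50.7°) + j·sin(-50.7°)) = 35.85 - j43.8 V
  V2 = 22.1·(cos(-117.5°) + j·sin(-117.5°)) = -10.2 - j19.6 V
  V3 = 160·(cos(51.4°) + j·sin(51.4°)) = 99.82 + j125 V
Step 2 — Sum components: V_total = 125.5 + j61.64 V.
Step 3 — Convert to polar: |V_total| = 139.8 V, ∠V_total = 26.2°.

V_total = 139.8∠26.2° V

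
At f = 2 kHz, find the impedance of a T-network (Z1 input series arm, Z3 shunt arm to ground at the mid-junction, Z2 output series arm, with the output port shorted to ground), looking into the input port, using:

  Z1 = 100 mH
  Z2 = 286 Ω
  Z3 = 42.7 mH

Step 1 — Angular frequency: ω = 2π·f = 2π·2000 = 1.257e+04 rad/s.
Step 2 — Component impedances:
  Z1: Z = jωL = j·1.257e+04·0.1 = 0 + j1257 Ω
  Z2: Z = R = 286 Ω
  Z3: Z = jωL = j·1.257e+04·0.0427 = 0 + j536.6 Ω
Step 3 — With the output port shorted to ground, the output series arm Z2 runs from the junction to ground; the shunt arm Z3 also runs from the junction to ground. They appear in parallel: Z3 || Z2 = 222.7 + j118.7 Ω.
Step 4 — Series with input arm Z1: Z_in = Z1 + (Z3 || Z2) = 222.7 + j1375 Ω = 1393∠80.8° Ω.

Z = 222.7 + j1375 Ω = 1393∠80.8° Ω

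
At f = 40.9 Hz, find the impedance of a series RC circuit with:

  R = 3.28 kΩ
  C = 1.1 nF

Step 1 — Angular frequency: ω = 2π·f = 2π·40.9 = 257 rad/s.
Step 2 — Component impedances:
  R: Z = R = 3280 Ω
  C: Z = 1/(jωC) = -j/(ω·C) = 0 - j3.538e+06 Ω
Step 3 — Series combination: Z_total = R + C = 3280 - j3.538e+06 Ω = 3.538e+06∠-89.9° Ω.

Z = 3280 - j3.538e+06 Ω = 3.538e+06∠-89.9° Ω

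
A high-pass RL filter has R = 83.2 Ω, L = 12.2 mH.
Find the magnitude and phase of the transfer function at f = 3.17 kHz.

Step 1 — Angular frequency: ω = 2π·3170 = 1.992e+04 rad/s.
Step 2 — Transfer function: H(jω) = jωL/(R + jωL).
Step 3 — Numerator jωL = j·243; denominator R + jωL = 83.2 + j243.
Step 4 — H = 0.8951 + j0.3065.
Step 5 — Magnitude: |H| = 0.9461 (-0.5 dB); phase: φ = 18.9°.

|H| = 0.9461 (-0.5 dB), φ = 18.9°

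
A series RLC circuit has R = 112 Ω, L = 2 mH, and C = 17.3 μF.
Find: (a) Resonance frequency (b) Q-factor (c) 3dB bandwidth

Step 1 — Resonance condition Im(Z)=0 gives ω₀ = 1/√(LC).
Step 2 — ω₀ = 1/√(0.002·1.73e-05) = 5376 rad/s.
Step 3 — f₀ = ω₀/(2π) = 855.6 Hz.
Step 4 — Series Q: Q = ω₀L/R = 5376·0.002/112 = 0.096.
Step 5 — 3dB bandwidth: Δω = ω₀/Q = 5.6e+04 rad/s; BW = Δω/(2π) = 8913 Hz.

(a) f₀ = 855.6 Hz  (b) Q = 0.096  (c) BW = 8913 Hz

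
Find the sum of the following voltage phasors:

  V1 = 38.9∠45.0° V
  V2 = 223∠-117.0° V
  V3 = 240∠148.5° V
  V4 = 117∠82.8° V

Step 1 — Convert each phasor to rectangular form:
  V1 = 38.9·(cos(45.0°) + j·sin(45.0°)) = 27.51 + j27.51 V
  V2 = 223·(cos(-117.0°) + j·sin(-117.0°)) = -101.2 - j198.7 V
  V3 = 240·(cos(148.5°) + j·sin(148.5°)) = -204.6 + j125.4 V
  V4 = 117·(cos(82.8°) + j·sin(82.8°)) = 14.66 + j116.1 V
Step 2 — Sum components: V_total = -263.7 + j70.29 V.
Step 3 — Convert to polar: |V_total| = 272.9 V, ∠V_total = 165.1°.

V_total = 272.9∠165.1° V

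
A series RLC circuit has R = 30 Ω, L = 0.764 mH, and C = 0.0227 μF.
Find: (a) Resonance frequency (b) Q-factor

Step 1 — Resonance condition Im(Z)=0 gives ω₀ = 1/√(LC).
Step 2 — ω₀ = 1/√(0.000764·2.27e-08) = 2.401e+05 rad/s.
Step 3 — f₀ = ω₀/(2π) = 3.822e+04 Hz.
Step 4 — Series Q: Q = ω₀L/R = 2.401e+05·0.000764/30 = 6.115.

(a) f₀ = 3.822e+04 Hz  (b) Q = 6.115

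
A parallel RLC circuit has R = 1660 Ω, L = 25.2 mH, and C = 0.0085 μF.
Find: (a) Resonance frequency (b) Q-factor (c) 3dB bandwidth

Step 1 — Resonance: ω₀ = 1/√(LC) = 1/√(0.0252·8.5e-09) = 6.833e+04 rad/s.
Step 2 — f₀ = ω₀/(2π) = 1.087e+04 Hz.
Step 3 — Parallel Q: Q = R/(ω₀L) = 1660/(6.833e+04·0.0252) = 0.9641.
Step 4 — Bandwidth: Δω = ω₀/Q = 7.087e+04 rad/s; BW = Δω/(2π) = 1.128e+04 Hz.

(a) f₀ = 1.087e+04 Hz  (b) Q = 0.9641  (c) BW = 1.128e+04 Hz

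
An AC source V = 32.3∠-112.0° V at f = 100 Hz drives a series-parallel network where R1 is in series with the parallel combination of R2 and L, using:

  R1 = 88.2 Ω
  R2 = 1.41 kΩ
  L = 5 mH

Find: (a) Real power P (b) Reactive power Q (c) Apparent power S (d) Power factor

Step 1 — Angular frequency: ω = 2π·f = 2π·100 = 628.3 rad/s.
Step 2 — Component impedances:
  R1: Z = R = 88.2 Ω
  R2: Z = R = 1410 Ω
  L: Z = jωL = j·628.3·0.005 = 0 + j3.142 Ω
Step 3 — Parallel branch: R2 || L = 1/(1/R2 + 1/L) = 0.007 + j3.142 Ω.
Step 4 — Series with R1: Z_total = R1 + (R2 || L) = 88.21 + j3.142 Ω = 88.26∠2.0° Ω.
Step 5 — Source phasor: V = 32.3∠-112.0° V = -12.1 - j29.95 V.
Step 6 — Current: I = V / Z = -0.1491 - j0.3342 A = 0.366∠-114.0° A.
Step 7 — Complex power: S = V·I* = 11.81 + j0.4207 VA.
Step 8 — Real power: P = Re(S) = 11.81 W.
Step 9 — Reactive power: Q = Im(S) = 0.4207 VAR.
Step 10 — Apparent power: |S| = 11.82 VA.
Step 11 — Power factor: PF = P/|S| = 0.9994 (lagging).

(a) P = 11.81 W  (b) Q = 0.4207 VAR  (c) S = 11.82 VA  (d) PF = 0.9994 (lagging)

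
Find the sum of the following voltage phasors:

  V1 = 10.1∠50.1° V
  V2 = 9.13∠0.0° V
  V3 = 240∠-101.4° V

Step 1 — Convert each phasor to rectangular form:
  V1 = 10.1·(cos(50.1°) + j·sin(50.1°)) = 6.479 + j7.748 V
  V2 = 9.13·(cos(0.0°) + j·sin(0.0°)) = 9.13 V
  V3 = 240·(cos(-101.4°) + j·sin(-101.4°)) = -47.44 - j235.3 V
Step 2 — Sum components: V_total = -31.83 - j227.5 V.
Step 3 — Convert to polar: |V_total| = 229.7 V, ∠V_total = -98.0°.

V_total = 229.7∠-98.0° V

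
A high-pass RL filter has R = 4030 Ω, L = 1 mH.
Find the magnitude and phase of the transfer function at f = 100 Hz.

Step 1 — Angular frequency: ω = 2π·100 = 628.3 rad/s.
Step 2 — Transfer function: H(jω) = jωL/(R + jωL).
Step 3 — Numerator jωL = j·0.6283; denominator R + jωL = 4030 + j0.6283.
Step 4 — H = 2.431e-08 + j0.0001559.
Step 5 — Magnitude: |H| = 0.0001559 (-76.1 dB); phase: φ = 90.0°.

|H| = 0.0001559 (-76.1 dB), φ = 90.0°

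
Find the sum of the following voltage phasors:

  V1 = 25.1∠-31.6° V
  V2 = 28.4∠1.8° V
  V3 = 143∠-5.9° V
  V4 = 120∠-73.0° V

Step 1 — Convert each phasor to rectangular form:
  V1 = 25.1·(cos(-31.6°) + j·sin(-31.6°)) = 21.38 - j13.15 V
  V2 = 28.4·(cos(1.8°) + j·sin(1.8°)) = 28.39 + j0.8921 V
  V3 = 143·(cos(-5.9°) + j·sin(-5.9°)) = 142.2 - j14.7 V
  V4 = 120·(cos(-73.0°) + j·sin(-73.0°)) = 35.08 - j114.8 V
Step 2 — Sum components: V_total = 227.1 - j141.7 V.
Step 3 — Convert to polar: |V_total| = 267.7 V, ∠V_total = -32.0°.

V_total = 267.7∠-32.0° V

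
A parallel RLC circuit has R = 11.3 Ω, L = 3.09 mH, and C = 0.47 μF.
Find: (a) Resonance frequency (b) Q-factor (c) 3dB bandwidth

Step 1 — Resonance: ω₀ = 1/√(LC) = 1/√(0.00309·4.7e-07) = 2.624e+04 rad/s.
Step 2 — f₀ = ω₀/(2π) = 4176 Hz.
Step 3 — Parallel Q: Q = R/(ω₀L) = 11.3/(2.624e+04·0.00309) = 0.1394.
Step 4 — Bandwidth: Δω = ω₀/Q = 1.883e+05 rad/s; BW = Δω/(2π) = 2.997e+04 Hz.

(a) f₀ = 4176 Hz  (b) Q = 0.1394  (c) BW = 2.997e+04 Hz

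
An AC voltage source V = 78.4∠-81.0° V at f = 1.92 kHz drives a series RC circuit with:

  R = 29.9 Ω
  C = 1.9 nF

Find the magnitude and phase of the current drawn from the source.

Step 1 — Angular frequency: ω = 2π·f = 2π·1920 = 1.206e+04 rad/s.
Step 2 — Component impedances:
  R: Z = R = 29.9 Ω
  C: Z = 1/(jωC) = -j/(ω·C) = 0 - j4.363e+04 Ω
Step 3 — Series combination: Z_total = R + C = 29.9 - j4.363e+04 Ω = 4.363e+04∠-90.0° Ω.
Step 4 — Source phasor: V = 78.4∠-81.0° V = 12.26 - j77.43 V.
Step 5 — Ohm's law: I = V / Z_total = (12.26 - j77.43) / (29.9 - j4.363e+04) = 0.001775 + j0.0002799 A.
Step 6 — Convert to polar: |I| = 0.001797 A, ∠I = 9.0°.

I = 0.001797∠9.0° A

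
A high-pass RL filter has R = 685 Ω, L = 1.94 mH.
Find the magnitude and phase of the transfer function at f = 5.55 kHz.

Step 1 — Angular frequency: ω = 2π·5550 = 3.487e+04 rad/s.
Step 2 — Transfer function: H(jω) = jωL/(R + jωL).
Step 3 — Numerator jωL = j·67.65; denominator R + jωL = 685 + j67.65.
Step 4 — H = 0.009659 + j0.09781.
Step 5 — Magnitude: |H| = 0.09828 (-20.2 dB); phase: φ = 84.4°.

|H| = 0.09828 (-20.2 dB), φ = 84.4°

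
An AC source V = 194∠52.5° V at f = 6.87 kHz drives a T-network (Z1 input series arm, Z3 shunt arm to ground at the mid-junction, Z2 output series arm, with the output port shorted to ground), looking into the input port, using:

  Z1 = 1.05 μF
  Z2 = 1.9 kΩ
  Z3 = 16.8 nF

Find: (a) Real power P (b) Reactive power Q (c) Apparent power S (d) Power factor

Step 1 — Angular frequency: ω = 2π·f = 2π·6870 = 4.317e+04 rad/s.
Step 2 — Component impedances:
  Z1: Z = 1/(jωC) = -j/(ω·C) = 0 - j22.06 Ω
  Z2: Z = R = 1900 Ω
  Z3: Z = 1/(jωC) = -j/(ω·C) = 0 - j1379 Ω
Step 3 — With the output port shorted to ground, the output series arm Z2 runs from the junction to ground; the shunt arm Z3 also runs from the junction to ground. They appear in parallel: Z3 || Z2 = 655.5 - j903.2 Ω.
Step 4 — Series with input arm Z1: Z_in = Z1 + (Z3 || Z2) = 655.5 - j925.3 Ω = 1134∠-54.7° Ω.
Step 5 — Source phasor: V = 194∠52.5° V = 118.1 + j153.9 V.
Step 6 — Current: I = V / Z = -0.05054 + j0.1634 A = 0.1711∠107.2° A.
Step 7 — Complex power: S = V·I* = 19.19 - j27.08 VA.
Step 8 — Real power: P = Re(S) = 19.19 W.
Step 9 — Reactive power: Q = Im(S) = -27.08 VAR.
Step 10 — Apparent power: |S| = 33.19 VA.
Step 11 — Power factor: PF = P/|S| = 0.5781 (leading).

(a) P = 19.19 W  (b) Q = -27.08 VAR  (c) S = 33.19 VA  (d) PF = 0.5781 (leading)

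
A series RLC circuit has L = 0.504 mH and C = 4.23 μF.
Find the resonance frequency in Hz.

Step 1 — Resonance condition Im(Z)=0 gives ω₀ = 1/√(LC).
Step 2 — ω₀ = 1/√(0.000504·4.23e-06) = 2.166e+04 rad/s.
Step 3 — f₀ = ω₀/(2π) = 3447 Hz.

f₀ = 3447 Hz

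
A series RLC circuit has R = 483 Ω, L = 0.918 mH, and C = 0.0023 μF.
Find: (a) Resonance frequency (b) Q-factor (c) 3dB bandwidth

Step 1 — Resonance: ω₀ = 1/√(LC) = 1/√(0.000918·2.3e-09) = 6.882e+05 rad/s.
Step 2 — f₀ = ω₀/(2π) = 1.095e+05 Hz.
Step 3 — Series Q: Q = ω₀L/R = 6.882e+05·0.000918/483 = 1.308.
Step 4 — Bandwidth: Δω = ω₀/Q = 5.261e+05 rad/s; BW = Δω/(2π) = 8.374e+04 Hz.

(a) f₀ = 1.095e+05 Hz  (b) Q = 1.308  (c) BW = 8.374e+04 Hz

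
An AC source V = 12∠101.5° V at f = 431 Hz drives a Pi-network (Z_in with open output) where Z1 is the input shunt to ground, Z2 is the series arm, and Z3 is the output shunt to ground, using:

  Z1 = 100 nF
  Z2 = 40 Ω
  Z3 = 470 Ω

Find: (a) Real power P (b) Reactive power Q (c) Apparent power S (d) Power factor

Step 1 — Angular frequency: ω = 2π·f = 2π·431 = 2708 rad/s.
Step 2 — Component impedances:
  Z1: Z = 1/(jωC) = -j/(ω·C) = 0 - j3693 Ω
  Z2: Z = R = 40 Ω
  Z3: Z = R = 470 Ω
Step 3 — With open output, the series arm Z2 and the output shunt Z3 appear in series to ground: Z2 + Z3 = 510 Ω.
Step 4 — Parallel with input shunt Z1: Z_in = Z1 || (Z2 + Z3) = 500.5 - j69.12 Ω = 505.2∠-7.9° Ω.
Step 5 — Source phasor: V = 12∠101.5° V = -2.392 + j11.76 V.
Step 6 — Current: I = V / Z = -0.007875 + j0.02241 A = 0.02375∠109.4° A.
Step 7 — Complex power: S = V·I* = 0.2824 - j0.039 VA.
Step 8 — Real power: P = Re(S) = 0.2824 W.
Step 9 — Reactive power: Q = Im(S) = -0.039 VAR.
Step 10 — Apparent power: |S| = 0.285 VA.
Step 11 — Power factor: PF = P/|S| = 0.9906 (leading).

(a) P = 0.2824 W  (b) Q = -0.039 VAR  (c) S = 0.285 VA  (d) PF = 0.9906 (leading)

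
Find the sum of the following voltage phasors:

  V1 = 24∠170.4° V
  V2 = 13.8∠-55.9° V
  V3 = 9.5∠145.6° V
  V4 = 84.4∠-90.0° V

Step 1 — Convert each phasor to rectangular form:
  V1 = 24·(cos(170.4°) + j·sin(170.4°)) = -23.66 + j4.002 V
  V2 = 13.8·(cos(-55.9°) + j·sin(-55.9°)) = 7.737 - j11.43 V
  V3 = 9.5·(cos(145.6°) + j·sin(145.6°)) = -7.839 + j5.367 V
  V4 = 84.4·(cos(-90.0°) + j·sin(-90.0°)) = 0 - j84.4 V
Step 2 — Sum components: V_total = -23.77 - j86.46 V.
Step 3 — Convert to polar: |V_total| = 89.66 V, ∠V_total = -105.4°.

V_total = 89.66∠-105.4° V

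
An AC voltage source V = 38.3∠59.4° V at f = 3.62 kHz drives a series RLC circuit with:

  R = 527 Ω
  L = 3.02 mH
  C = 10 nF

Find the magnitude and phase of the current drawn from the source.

Step 1 — Angular frequency: ω = 2π·f = 2π·3620 = 2.275e+04 rad/s.
Step 2 — Component impedances:
  R: Z = R = 527 Ω
  L: Z = jωL = j·2.275e+04·0.00302 = 0 + j68.69 Ω
  C: Z = 1/(jωC) = -j/(ω·C) = 0 - j4397 Ω
Step 3 — Series combination: Z_total = R + L + C = 527 - j4328 Ω = 4360∠-83.1° Ω.
Step 4 — Source phasor: V = 38.3∠59.4° V = 19.5 + j32.97 V.
Step 5 — Ohm's law: I = V / Z_total = (19.5 + j32.97) / (527 - j4328) = -0.006965 + j0.005353 A.
Step 6 — Convert to polar: |I| = 0.008785 A, ∠I = 142.5°.

I = 0.008785∠142.5° A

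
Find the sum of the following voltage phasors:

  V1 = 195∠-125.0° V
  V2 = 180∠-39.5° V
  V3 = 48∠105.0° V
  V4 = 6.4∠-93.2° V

Step 1 — Convert each phasor to rectangular form:
  V1 = 195·(cos(-125.0°) + j·sin(-125.0°)) = -111.8 - j159.7 V
  V2 = 180·(cos(-39.5°) + j·sin(-39.5°)) = 138.9 - j114.5 V
  V3 = 48·(cos(105.0°) + j·sin(105.0°)) = -12.42 + j46.36 V
  V4 = 6.4·(cos(-93.2°) + j·sin(-93.2°)) = -0.3573 - j6.39 V
Step 2 — Sum components: V_total = 14.26 - j234.3 V.
Step 3 — Convert to polar: |V_total| = 234.7 V, ∠V_total = -86.5°.

V_total = 234.7∠-86.5° V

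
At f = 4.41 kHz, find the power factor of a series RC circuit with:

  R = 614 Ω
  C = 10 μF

Step 1 — Angular frequency: ω = 2π·f = 2π·4410 = 2.771e+04 rad/s.
Step 2 — Component impedances:
  R: Z = R = 614 Ω
  C: Z = 1/(jωC) = -j/(ω·C) = 0 - j3.609 Ω
Step 3 — Series combination: Z_total = R + C = 614 - j3.609 Ω = 614∠-0.3° Ω.
Step 4 — Power factor: PF = cos(φ) = Re(Z)/|Z| = 614/614 = 1.
Step 5 — Type: Im(Z) = -3.609 ⇒ leading (phase φ = -0.3°).

PF = 1 (leading, φ = -0.3°)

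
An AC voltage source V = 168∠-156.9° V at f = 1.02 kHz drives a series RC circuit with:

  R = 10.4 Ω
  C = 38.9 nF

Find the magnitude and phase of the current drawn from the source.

Step 1 — Angular frequency: ω = 2π·f = 2π·1020 = 6409 rad/s.
Step 2 — Component impedances:
  R: Z = R = 10.4 Ω
  C: Z = 1/(jωC) = -j/(ω·C) = 0 - j4011 Ω
Step 3 — Series combination: Z_total = R + C = 10.4 - j4011 Ω = 4011∠-89.9° Ω.
Step 4 — Source phasor: V = 168∠-156.9° V = -154.5 - j65.91 V.
Step 5 — Ohm's law: I = V / Z_total = (-154.5 - j65.91) / (10.4 - j4011) = 0.01633 - j0.03857 A.
Step 6 — Convert to polar: |I| = 0.04188 A, ∠I = -67.0°.

I = 0.04188∠-67.0° A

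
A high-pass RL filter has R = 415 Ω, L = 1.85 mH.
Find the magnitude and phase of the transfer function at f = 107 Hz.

Step 1 — Angular frequency: ω = 2π·107 = 672.3 rad/s.
Step 2 — Transfer function: H(jω) = jωL/(R + jωL).
Step 3 — Numerator jωL = j·1.244; denominator R + jωL = 415 + j1.244.
Step 4 — H = 8.982e-06 + j0.002997.
Step 5 — Magnitude: |H| = 0.002997 (-50.5 dB); phase: φ = 89.8°.

|H| = 0.002997 (-50.5 dB), φ = 89.8°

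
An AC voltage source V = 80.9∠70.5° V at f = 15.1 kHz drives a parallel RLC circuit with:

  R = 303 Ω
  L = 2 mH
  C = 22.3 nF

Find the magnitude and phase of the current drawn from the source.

Step 1 — Angular frequency: ω = 2π·f = 2π·1.51e+04 = 9.488e+04 rad/s.
Step 2 — Component impedances:
  R: Z = R = 303 Ω
  L: Z = jωL = j·9.488e+04·0.002 = 0 + j189.8 Ω
  C: Z = 1/(jωC) = -j/(ω·C) = 0 - j472.6 Ω
Step 3 — Parallel combination: 1/Z_total = 1/R + 1/L + 1/C; Z_total = 158.4 + j151.3 Ω = 219∠43.7° Ω.
Step 4 — Source phasor: V = 80.9∠70.5° V = 27 + j76.26 V.
Step 5 — Ohm's law: I = V / Z_total = (27 + j76.26) / (158.4 + j151.3) = 0.3297 + j0.1665 A.
Step 6 — Convert to polar: |I| = 0.3693 A, ∠I = 26.8°.

I = 0.3693∠26.8° A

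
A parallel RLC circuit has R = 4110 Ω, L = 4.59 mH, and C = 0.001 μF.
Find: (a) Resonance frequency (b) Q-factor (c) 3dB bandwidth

Step 1 — Resonance: ω₀ = 1/√(LC) = 1/√(0.00459·1e-09) = 4.668e+05 rad/s.
Step 2 — f₀ = ω₀/(2π) = 7.429e+04 Hz.
Step 3 — Parallel Q: Q = R/(ω₀L) = 4110/(4.668e+05·0.00459) = 1.918.
Step 4 — Bandwidth: Δω = ω₀/Q = 2.433e+05 rad/s; BW = Δω/(2π) = 3.872e+04 Hz.

(a) f₀ = 7.429e+04 Hz  (b) Q = 1.918  (c) BW = 3.872e+04 Hz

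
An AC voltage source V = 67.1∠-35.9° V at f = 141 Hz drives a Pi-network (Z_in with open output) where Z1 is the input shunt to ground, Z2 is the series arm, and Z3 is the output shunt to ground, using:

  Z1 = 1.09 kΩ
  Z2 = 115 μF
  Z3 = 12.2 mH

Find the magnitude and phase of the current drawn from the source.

Step 1 — Angular frequency: ω = 2π·f = 2π·141 = 885.9 rad/s.
Step 2 — Component impedances:
  Z1: Z = R = 1090 Ω
  Z2: Z = 1/(jωC) = -j/(ω·C) = 0 - j9.815 Ω
  Z3: Z = jωL = j·885.9·0.0122 = 0 + j10.81 Ω
Step 3 — With open output, the series arm Z2 and the output shunt Z3 appear in series to ground: Z2 + Z3 = 0 + j0.993 Ω.
Step 4 — Parallel with input shunt Z1: Z_in = Z1 || (Z2 + Z3) = 0.0009047 + j0.993 Ω = 0.993∠89.9° Ω.
Step 5 — Source phasor: V = 67.1∠-35.9° V = 54.35 - j39.35 V.
Step 6 — Ohm's law: I = V / Z_total = (54.35 - j39.35) / (0.0009047 + j0.993) = -39.57 - j54.77 A.
Step 7 — Convert to polar: |I| = 67.57 A, ∠I = -125.8°.

I = 67.57∠-125.8° A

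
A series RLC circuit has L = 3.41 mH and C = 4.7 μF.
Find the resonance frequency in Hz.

Step 1 — Resonance condition Im(Z)=0 gives ω₀ = 1/√(LC).
Step 2 — ω₀ = 1/√(0.00341·4.7e-06) = 7899 rad/s.
Step 3 — f₀ = ω₀/(2π) = 1257 Hz.

f₀ = 1257 Hz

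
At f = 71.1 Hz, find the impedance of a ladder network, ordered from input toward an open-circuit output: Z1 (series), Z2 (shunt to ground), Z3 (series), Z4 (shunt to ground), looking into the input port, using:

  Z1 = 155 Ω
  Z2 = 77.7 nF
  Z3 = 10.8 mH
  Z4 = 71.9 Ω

Step 1 — Angular frequency: ω = 2π·f = 2π·71.1 = 446.7 rad/s.
Step 2 — Component impedances:
  Z1: Z = R = 155 Ω
  Z2: Z = 1/(jωC) = -j/(ω·C) = 0 - j2.881e+04 Ω
  Z3: Z = jωL = j·446.7·0.0108 = 0 + j4.825 Ω
  Z4: Z = R = 71.9 Ω
Step 3 — Ladder network (open output): work backward from the far end, alternating series and parallel combinations. Z_in = 226.9 + j4.646 Ω = 227∠1.2° Ω.

Z = 226.9 + j4.646 Ω = 227∠1.2° Ω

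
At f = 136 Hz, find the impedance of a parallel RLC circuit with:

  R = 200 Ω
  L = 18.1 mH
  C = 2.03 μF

Step 1 — Angular frequency: ω = 2π·f = 2π·136 = 854.5 rad/s.
Step 2 — Component impedances:
  R: Z = R = 200 Ω
  L: Z = jωL = j·854.5·0.0181 = 0 + j15.47 Ω
  C: Z = 1/(jωC) = -j/(ω·C) = 0 - j576.5 Ω
Step 3 — Parallel combination: 1/Z_total = 1/R + 1/L + 1/C; Z_total = 1.255 + j15.79 Ω = 15.84∠85.5° Ω.

Z = 1.255 + j15.79 Ω = 15.84∠85.5° Ω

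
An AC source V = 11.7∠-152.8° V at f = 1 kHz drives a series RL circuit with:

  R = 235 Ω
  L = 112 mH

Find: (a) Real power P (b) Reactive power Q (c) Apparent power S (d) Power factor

Step 1 — Angular frequency: ω = 2π·f = 2π·1000 = 6283 rad/s.
Step 2 — Component impedances:
  R: Z = R = 235 Ω
  L: Z = jωL = j·6283·0.112 = 0 + j703.7 Ω
Step 3 — Series combination: Z_total = R + L = 235 + j703.7 Ω = 741.9∠71.5° Ω.
Step 4 — Source phasor: V = 11.7∠-152.8° V = -10.41 - j5.348 V.
Step 5 — Current: I = V / Z = -0.01128 + j0.01102 A = 0.01577∠135.7° A.
Step 6 — Complex power: S = V·I* = 0.05844 + j0.175 VA.
Step 7 — Real power: P = Re(S) = 0.05844 W.
Step 8 — Reactive power: Q = Im(S) = 0.175 VAR.
Step 9 — Apparent power: |S| = 0.1845 VA.
Step 10 — Power factor: PF = P/|S| = 0.3167 (lagging).

(a) P = 0.05844 W  (b) Q = 0.175 VAR  (c) S = 0.1845 VA  (d) PF = 0.3167 (lagging)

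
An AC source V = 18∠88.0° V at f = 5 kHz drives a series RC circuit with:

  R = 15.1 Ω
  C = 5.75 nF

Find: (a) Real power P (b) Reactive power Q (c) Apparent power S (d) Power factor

Step 1 — Angular frequency: ω = 2π·f = 2π·5000 = 3.142e+04 rad/s.
Step 2 — Component impedances:
  R: Z = R = 15.1 Ω
  C: Z = 1/(jωC) = -j/(ω·C) = 0 - j5536 Ω
Step 3 — Series combination: Z_total = R + C = 15.1 - j5536 Ω = 5536∠-89.8° Ω.
Step 4 — Source phasor: V = 18∠88.0° V = 0.6282 + j17.99 V.
Step 5 — Current: I = V / Z = -0.003249 + j0.0001223 A = 0.003252∠177.8° A.
Step 6 — Complex power: S = V·I* = 0.0001596 - j0.05853 VA.
Step 7 — Real power: P = Re(S) = 0.0001596 W.
Step 8 — Reactive power: Q = Im(S) = -0.05853 VAR.
Step 9 — Apparent power: |S| = 0.05853 VA.
Step 10 — Power factor: PF = P/|S| = 0.002728 (leading).

(a) P = 0.0001596 W  (b) Q = -0.05853 VAR  (c) S = 0.05853 VA  (d) PF = 0.002728 (leading)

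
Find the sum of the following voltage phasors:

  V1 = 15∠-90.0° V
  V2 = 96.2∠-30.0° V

Step 1 — Convert each phasor to rectangular form:
  V1 = 15·(cos(-90.0°) + j·sin(-90.0°)) = 0 - j15 V
  V2 = 96.2·(cos(-30.0°) + j·sin(-30.0°)) = 83.31 - j48.1 V
Step 2 — Sum components: V_total = 83.31 - j63.1 V.
Step 3 — Convert to polar: |V_total| = 104.5 V, ∠V_total = -37.1°.

V_total = 104.5∠-37.1° V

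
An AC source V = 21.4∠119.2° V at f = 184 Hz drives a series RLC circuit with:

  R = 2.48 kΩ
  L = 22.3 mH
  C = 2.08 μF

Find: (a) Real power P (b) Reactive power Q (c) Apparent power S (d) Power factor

Step 1 — Angular frequency: ω = 2π·f = 2π·184 = 1156 rad/s.
Step 2 — Component impedances:
  R: Z = R = 2480 Ω
  L: Z = jωL = j·1156·0.0223 = 0 + j25.78 Ω
  C: Z = 1/(jωC) = -j/(ω·C) = 0 - j415.9 Ω
Step 3 — Series combination: Z_total = R + L + C = 2480 - j390.1 Ω = 2510∠-8.9° Ω.
Step 4 — Source phasor: V = 21.4∠119.2° V = -10.44 + j18.68 V.
Step 5 — Current: I = V / Z = -0.005264 + j0.006704 A = 0.008524∠128.1° A.
Step 6 — Complex power: S = V·I* = 0.1802 - j0.02834 VA.
Step 7 — Real power: P = Re(S) = 0.1802 W.
Step 8 — Reactive power: Q = Im(S) = -0.02834 VAR.
Step 9 — Apparent power: |S| = 0.1824 VA.
Step 10 — Power factor: PF = P/|S| = 0.9879 (leading).

(a) P = 0.1802 W  (b) Q = -0.02834 VAR  (c) S = 0.1824 VA  (d) PF = 0.9879 (leading)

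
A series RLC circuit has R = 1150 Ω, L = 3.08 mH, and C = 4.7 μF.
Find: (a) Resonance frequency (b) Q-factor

Step 1 — Resonance condition Im(Z)=0 gives ω₀ = 1/√(LC).
Step 2 — ω₀ = 1/√(0.00308·4.7e-06) = 8311 rad/s.
Step 3 — f₀ = ω₀/(2π) = 1323 Hz.
Step 4 — Series Q: Q = ω₀L/R = 8311·0.00308/1150 = 0.02226.

(a) f₀ = 1323 Hz  (b) Q = 0.02226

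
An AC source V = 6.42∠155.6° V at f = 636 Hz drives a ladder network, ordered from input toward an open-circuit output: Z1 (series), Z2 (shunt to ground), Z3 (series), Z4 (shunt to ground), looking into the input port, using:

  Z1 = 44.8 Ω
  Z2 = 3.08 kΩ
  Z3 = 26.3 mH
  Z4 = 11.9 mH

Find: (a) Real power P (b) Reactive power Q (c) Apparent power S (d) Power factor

Step 1 — Angular frequency: ω = 2π·f = 2π·636 = 3996 rad/s.
Step 2 — Component impedances:
  Z1: Z = R = 44.8 Ω
  Z2: Z = R = 3080 Ω
  Z3: Z = jωL = j·3996·0.0263 = 0 + j105.1 Ω
  Z4: Z = jωL = j·3996·0.0119 = 0 + j47.55 Ω
Step 3 — Ladder network (open output): work backward from the far end, alternating series and parallel combinations. Z_in = 52.35 + j152.3 Ω = 161∠71.0° Ω.
Step 4 — Source phasor: V = 6.42∠155.6° V = -5.847 + j2.652 V.
Step 5 — Current: I = V / Z = 0.003772 + j0.03969 A = 0.03987∠84.6° A.
Step 6 — Complex power: S = V·I* = 0.08321 + j0.2421 VA.
Step 7 — Real power: P = Re(S) = 0.08321 W.
Step 8 — Reactive power: Q = Im(S) = 0.2421 VAR.
Step 9 — Apparent power: |S| = 0.256 VA.
Step 10 — Power factor: PF = P/|S| = 0.3251 (lagging).

(a) P = 0.08321 W  (b) Q = 0.2421 VAR  (c) S = 0.256 VA  (d) PF = 0.3251 (lagging)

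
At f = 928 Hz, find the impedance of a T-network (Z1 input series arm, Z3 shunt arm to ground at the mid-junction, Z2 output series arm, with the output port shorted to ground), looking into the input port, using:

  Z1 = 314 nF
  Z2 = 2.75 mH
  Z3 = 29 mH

Step 1 — Angular frequency: ω = 2π·f = 2π·928 = 5831 rad/s.
Step 2 — Component impedances:
  Z1: Z = 1/(jωC) = -j/(ω·C) = 0 - j546.2 Ω
  Z2: Z = jωL = j·5831·0.00275 = 0 + j16.03 Ω
  Z3: Z = jωL = j·5831·0.029 = 0 + j169.1 Ω
Step 3 — With the output port shorted to ground, the output series arm Z2 runs from the junction to ground; the shunt arm Z3 also runs from the junction to ground. They appear in parallel: Z3 || Z2 = 0 + j14.65 Ω.
Step 4 — Series with input arm Z1: Z_in = Z1 + (Z3 || Z2) = 0 - j531.5 Ω = 531.5∠-90.0° Ω.

Z = 0 - j531.5 Ω = 531.5∠-90.0° Ω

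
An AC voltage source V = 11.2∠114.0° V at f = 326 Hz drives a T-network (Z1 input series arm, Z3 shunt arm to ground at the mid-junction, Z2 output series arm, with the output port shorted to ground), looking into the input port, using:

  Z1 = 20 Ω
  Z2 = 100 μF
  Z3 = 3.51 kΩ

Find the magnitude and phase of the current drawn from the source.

Step 1 — Angular frequency: ω = 2π·f = 2π·326 = 2048 rad/s.
Step 2 — Component impedances:
  Z1: Z = R = 20 Ω
  Z2: Z = 1/(jωC) = -j/(ω·C) = 0 - j4.882 Ω
  Z3: Z = R = 3510 Ω
Step 3 — With the output port shorted to ground, the output series arm Z2 runs from the junction to ground; the shunt arm Z3 also runs from the junction to ground. They appear in parallel: Z3 || Z2 = 0.00679 - j4.882 Ω.
Step 4 — Series with input arm Z1: Z_in = Z1 + (Z3 || Z2) = 20.01 - j4.882 Ω = 20.59∠-13.7° Ω.
Step 5 — Source phasor: V = 11.2∠114.0° V = -4.555 + j10.23 V.
Step 6 — Ohm's law: I = V / Z_total = (-4.555 + j10.23) / (20.01 - j4.882) = -0.3327 + j0.4302 A.
Step 7 — Convert to polar: |I| = 0.5439 A, ∠I = 127.7°.

I = 0.5439∠127.7° A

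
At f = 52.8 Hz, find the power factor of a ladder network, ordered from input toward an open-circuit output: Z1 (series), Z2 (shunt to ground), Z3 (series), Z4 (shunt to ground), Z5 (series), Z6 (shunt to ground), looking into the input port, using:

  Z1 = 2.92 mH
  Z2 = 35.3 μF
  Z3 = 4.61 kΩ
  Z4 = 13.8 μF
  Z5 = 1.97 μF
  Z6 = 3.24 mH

Step 1 — Angular frequency: ω = 2π·f = 2π·52.8 = 331.8 rad/s.
Step 2 — Component impedances:
  Z1: Z = jωL = j·331.8·0.00292 = 0 + j0.9687 Ω
  Z2: Z = 1/(jωC) = -j/(ω·C) = 0 - j85.39 Ω
  Z3: Z = R = 4610 Ω
  Z4: Z = 1/(jωC) = -j/(ω·C) = 0 - j218.4 Ω
  Z5: Z = 1/(jωC) = -j/(ω·C) = 0 - j1530 Ω
  Z6: Z = jωL = j·331.8·0.00324 = 0 + j1.075 Ω
Step 3 — Ladder network (open output): work backward from the far end, alternating series and parallel combinations. Z_in = 1.576 - j84.33 Ω = 84.34∠-88.9° Ω.
Step 4 — Power factor: PF = cos(φ) = Re(Z)/|Z| = 1.576/84.34 = 0.01869.
Step 5 — Type: Im(Z) = -84.33 ⇒ leading (phase φ = -88.9°).

PF = 0.01869 (leading, φ = -88.9°)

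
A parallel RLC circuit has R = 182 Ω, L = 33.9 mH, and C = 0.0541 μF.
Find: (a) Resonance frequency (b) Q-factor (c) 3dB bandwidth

Step 1 — Resonance: ω₀ = 1/√(LC) = 1/√(0.0339·5.41e-08) = 2.335e+04 rad/s.
Step 2 — f₀ = ω₀/(2π) = 3716 Hz.
Step 3 — Parallel Q: Q = R/(ω₀L) = 182/(2.335e+04·0.0339) = 0.2299.
Step 4 — Bandwidth: Δω = ω₀/Q = 1.016e+05 rad/s; BW = Δω/(2π) = 1.616e+04 Hz.

(a) f₀ = 3716 Hz  (b) Q = 0.2299  (c) BW = 1.616e+04 Hz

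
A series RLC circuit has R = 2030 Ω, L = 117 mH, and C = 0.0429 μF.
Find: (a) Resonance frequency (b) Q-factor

Step 1 — Resonance condition Im(Z)=0 gives ω₀ = 1/√(LC).
Step 2 — ω₀ = 1/√(0.117·4.29e-08) = 1.411e+04 rad/s.
Step 3 — f₀ = ω₀/(2π) = 2246 Hz.
Step 4 — Series Q: Q = ω₀L/R = 1.411e+04·0.117/2030 = 0.8135.

(a) f₀ = 2246 Hz  (b) Q = 0.8135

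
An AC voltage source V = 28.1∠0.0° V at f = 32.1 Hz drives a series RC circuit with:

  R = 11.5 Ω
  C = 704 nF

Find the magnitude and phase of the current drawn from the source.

Step 1 — Angular frequency: ω = 2π·f = 2π·32.1 = 201.7 rad/s.
Step 2 — Component impedances:
  R: Z = R = 11.5 Ω
  C: Z = 1/(jωC) = -j/(ω·C) = 0 - j7043 Ω
Step 3 — Series combination: Z_total = R + C = 11.5 - j7043 Ω = 7043∠-89.9° Ω.
Step 4 — Source phasor: V = 28.1∠0.0° V = 28.1 V.
Step 5 — Ohm's law: I = V / Z_total = (28.1) / (11.5 - j7043) = 6.515e-06 + j0.00399 A.
Step 6 — Convert to polar: |I| = 0.00399 A, ∠I = 89.9°.

I = 0.00399∠89.9° A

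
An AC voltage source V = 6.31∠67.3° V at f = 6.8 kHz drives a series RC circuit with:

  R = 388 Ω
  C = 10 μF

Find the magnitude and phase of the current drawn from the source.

Step 1 — Angular frequency: ω = 2π·f = 2π·6800 = 4.273e+04 rad/s.
Step 2 — Component impedances:
  R: Z = R = 388 Ω
  C: Z = 1/(jωC) = -j/(ω·C) = 0 - j2.341 Ω
Step 3 — Series combination: Z_total = R + C = 388 - j2.341 Ω = 388∠-0.3° Ω.
Step 4 — Source phasor: V = 6.31∠67.3° V = 2.435 + j5.821 V.
Step 5 — Ohm's law: I = V / Z_total = (2.435 + j5.821) / (388 - j2.341) = 0.006185 + j0.01504 A.
Step 6 — Convert to polar: |I| = 0.01626 A, ∠I = 67.6°.

I = 0.01626∠67.6° A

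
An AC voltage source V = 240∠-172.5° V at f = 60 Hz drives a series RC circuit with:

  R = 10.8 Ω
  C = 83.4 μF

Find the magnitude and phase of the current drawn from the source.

Step 1 — Angular frequency: ω = 2π·f = 2π·60 = 377 rad/s.
Step 2 — Component impedances:
  R: Z = R = 10.8 Ω
  C: Z = 1/(jωC) = -j/(ω·C) = 0 - j31.81 Ω
Step 3 — Series combination: Z_total = R + C = 10.8 - j31.81 Ω = 33.59∠-71.2° Ω.
Step 4 — Source phasor: V = 240∠-172.5° V = -237.9 - j31.33 V.
Step 5 — Ohm's law: I = V / Z_total = (-237.9 - j31.33) / (10.8 - j31.81) = -1.395 - j7.008 A.
Step 6 — Convert to polar: |I| = 7.145 A, ∠I = -101.3°.

I = 7.145∠-101.3° A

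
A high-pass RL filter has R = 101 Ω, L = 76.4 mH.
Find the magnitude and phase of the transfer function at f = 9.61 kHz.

Step 1 — Angular frequency: ω = 2π·9610 = 6.038e+04 rad/s.
Step 2 — Transfer function: H(jω) = jωL/(R + jωL).
Step 3 — Numerator jωL = j·4613; denominator R + jωL = 101 + j4613.
Step 4 — H = 0.9995 + j0.02188.
Step 5 — Magnitude: |H| = 0.9998 (-0.0 dB); phase: φ = 1.3°.

|H| = 0.9998 (-0.0 dB), φ = 1.3°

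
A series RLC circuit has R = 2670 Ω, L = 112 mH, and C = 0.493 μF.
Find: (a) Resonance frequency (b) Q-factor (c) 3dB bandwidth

Step 1 — Resonance: ω₀ = 1/√(LC) = 1/√(0.112·4.93e-07) = 4256 rad/s.
Step 2 — f₀ = ω₀/(2π) = 677.3 Hz.
Step 3 — Series Q: Q = ω₀L/R = 4256·0.112/2670 = 0.1785.
Step 4 — Bandwidth: Δω = ω₀/Q = 2.384e+04 rad/s; BW = Δω/(2π) = 3794 Hz.

(a) f₀ = 677.3 Hz  (b) Q = 0.1785  (c) BW = 3794 Hz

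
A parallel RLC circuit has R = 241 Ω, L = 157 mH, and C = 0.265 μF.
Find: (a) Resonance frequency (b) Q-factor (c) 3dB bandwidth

Step 1 — Resonance: ω₀ = 1/√(LC) = 1/√(0.157·2.65e-07) = 4903 rad/s.
Step 2 — f₀ = ω₀/(2π) = 780.3 Hz.
Step 3 — Parallel Q: Q = R/(ω₀L) = 241/(4903·0.157) = 0.3131.
Step 4 — Bandwidth: Δω = ω₀/Q = 1.566e+04 rad/s; BW = Δω/(2π) = 2492 Hz.

(a) f₀ = 780.3 Hz  (b) Q = 0.3131  (c) BW = 2492 Hz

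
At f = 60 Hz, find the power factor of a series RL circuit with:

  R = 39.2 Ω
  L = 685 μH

Step 1 — Angular frequency: ω = 2π·f = 2π·60 = 377 rad/s.
Step 2 — Component impedances:
  R: Z = R = 39.2 Ω
  L: Z = jωL = j·377·0.000685 = 0 + j0.2582 Ω
Step 3 — Series combination: Z_total = R + L = 39.2 + j0.2582 Ω = 39.2∠0.4° Ω.
Step 4 — Power factor: PF = cos(φ) = Re(Z)/|Z| = 39.2/39.2 = 1.
Step 5 — Type: Im(Z) = 0.2582 ⇒ lagging (phase φ = 0.4°).

PF = 1 (lagging, φ = 0.4°)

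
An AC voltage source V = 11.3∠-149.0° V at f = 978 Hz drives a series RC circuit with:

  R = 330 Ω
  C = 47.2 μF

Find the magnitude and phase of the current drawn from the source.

Step 1 — Angular frequency: ω = 2π·f = 2π·978 = 6145 rad/s.
Step 2 — Component impedances:
  R: Z = R = 330 Ω
  C: Z = 1/(jωC) = -j/(ω·C) = 0 - j3.448 Ω
Step 3 — Series combination: Z_total = R + C = 330 - j3.448 Ω = 330∠-0.6° Ω.
Step 4 — Source phasor: V = 11.3∠-149.0° V = -9.686 - j5.82 V.
Step 5 — Ohm's law: I = V / Z_total = (-9.686 - j5.82) / (330 - j3.448) = -0.02916 - j0.01794 A.
Step 6 — Convert to polar: |I| = 0.03424 A, ∠I = -148.4°.

I = 0.03424∠-148.4° A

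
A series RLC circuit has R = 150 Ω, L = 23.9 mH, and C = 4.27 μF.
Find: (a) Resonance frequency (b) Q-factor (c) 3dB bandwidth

Step 1 — Resonance condition Im(Z)=0 gives ω₀ = 1/√(LC).
Step 2 — ω₀ = 1/√(0.0239·4.27e-06) = 3130 rad/s.
Step 3 — f₀ = ω₀/(2π) = 498.2 Hz.
Step 4 — Series Q: Q = ω₀L/R = 3130·0.0239/150 = 0.4988.
Step 5 — 3dB bandwidth: Δω = ω₀/Q = 6276 rad/s; BW = Δω/(2π) = 998.9 Hz.

(a) f₀ = 498.2 Hz  (b) Q = 0.4988  (c) BW = 998.9 Hz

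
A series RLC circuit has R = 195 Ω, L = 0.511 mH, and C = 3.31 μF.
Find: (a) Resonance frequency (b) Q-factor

Step 1 — Resonance condition Im(Z)=0 gives ω₀ = 1/√(LC).
Step 2 — ω₀ = 1/√(0.000511·3.31e-06) = 2.432e+04 rad/s.
Step 3 — f₀ = ω₀/(2π) = 3870 Hz.
Step 4 — Series Q: Q = ω₀L/R = 2.432e+04·0.000511/195 = 0.06372.

(a) f₀ = 3870 Hz  (b) Q = 0.06372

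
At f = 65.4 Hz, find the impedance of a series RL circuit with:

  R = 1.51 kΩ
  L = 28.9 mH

Step 1 — Angular frequency: ω = 2π·f = 2π·65.4 = 410.9 rad/s.
Step 2 — Component impedances:
  R: Z = R = 1510 Ω
  L: Z = jωL = j·410.9·0.0289 = 0 + j11.88 Ω
Step 3 — Series combination: Z_total = R + L = 1510 + j11.88 Ω = 1510∠0.5° Ω.

Z = 1510 + j11.88 Ω = 1510∠0.5° Ω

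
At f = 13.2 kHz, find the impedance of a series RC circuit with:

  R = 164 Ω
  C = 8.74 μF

Step 1 — Angular frequency: ω = 2π·f = 2π·1.32e+04 = 8.294e+04 rad/s.
Step 2 — Component impedances:
  R: Z = R = 164 Ω
  C: Z = 1/(jωC) = -j/(ω·C) = 0 - j1.38 Ω
Step 3 — Series combination: Z_total = R + C = 164 - j1.38 Ω = 164∠-0.5° Ω.

Z = 164 - j1.38 Ω = 164∠-0.5° Ω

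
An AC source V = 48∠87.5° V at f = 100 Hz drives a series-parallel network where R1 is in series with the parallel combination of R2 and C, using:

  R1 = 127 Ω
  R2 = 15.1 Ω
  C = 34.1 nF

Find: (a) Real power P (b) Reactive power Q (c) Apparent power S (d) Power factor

Step 1 — Angular frequency: ω = 2π·f = 2π·100 = 628.3 rad/s.
Step 2 — Component impedances:
  R1: Z = R = 127 Ω
  R2: Z = R = 15.1 Ω
  C: Z = 1/(jωC) = -j/(ω·C) = 0 - j4.667e+04 Ω
Step 3 — Parallel branch: R2 || C = 1/(1/R2 + 1/C) = 15.1 - j0.004885 Ω.
Step 4 — Series with R1: Z_total = R1 + (R2 || C) = 142.1 - j0.004885 Ω = 142.1∠-0.0° Ω.
Step 5 — Source phasor: V = 48∠87.5° V = 2.094 + j47.95 V.
Step 6 — Current: I = V / Z = 0.01472 + j0.3375 A = 0.3378∠87.5° A.
Step 7 — Complex power: S = V·I* = 16.21 - j0.0005574 VA.
Step 8 — Real power: P = Re(S) = 16.21 W.
Step 9 — Reactive power: Q = Im(S) = -0.0005574 VAR.
Step 10 — Apparent power: |S| = 16.21 VA.
Step 11 — Power factor: PF = P/|S| = 1 (leading).

(a) P = 16.21 W  (b) Q = -0.0005574 VAR  (c) S = 16.21 VA  (d) PF = 1 (leading)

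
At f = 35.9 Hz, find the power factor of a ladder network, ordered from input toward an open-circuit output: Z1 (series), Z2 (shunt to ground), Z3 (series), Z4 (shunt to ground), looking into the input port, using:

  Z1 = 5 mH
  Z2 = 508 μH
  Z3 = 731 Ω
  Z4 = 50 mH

Step 1 — Angular frequency: ω = 2π·f = 2π·35.9 = 225.6 rad/s.
Step 2 — Component impedances:
  Z1: Z = jωL = j·225.6·0.005 = 0 + j1.128 Ω
  Z2: Z = jωL = j·225.6·0.000508 = 0 + j0.1146 Ω
  Z3: Z = R = 731 Ω
  Z4: Z = jωL = j·225.6·0.05 = 0 + j11.28 Ω
Step 3 — Ladder network (open output): work backward from the far end, alternating series and parallel combinations. Z_in = 1.796e-05 + j1.242 Ω = 1.242∠90.0° Ω.
Step 4 — Power factor: PF = cos(φ) = Re(Z)/|Z| = 1.7958e-05/1.2424 = 1.445e-05.
Step 5 — Type: Im(Z) = 1.242 ⇒ lagging (phase φ = 90.0°).

PF = 1.445e-05 (lagging, φ = 90.0°)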